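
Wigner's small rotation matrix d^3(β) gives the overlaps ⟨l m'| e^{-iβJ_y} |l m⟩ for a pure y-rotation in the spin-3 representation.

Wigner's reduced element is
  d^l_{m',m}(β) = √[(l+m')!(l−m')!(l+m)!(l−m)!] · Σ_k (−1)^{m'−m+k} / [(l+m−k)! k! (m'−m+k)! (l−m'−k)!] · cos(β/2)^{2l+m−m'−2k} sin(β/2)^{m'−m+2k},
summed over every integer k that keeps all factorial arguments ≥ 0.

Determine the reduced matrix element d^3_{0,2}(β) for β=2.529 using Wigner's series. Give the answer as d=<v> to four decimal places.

d=-0.3704

d^3_{0,2}(β=2.529) via Wigner's sum:
Half-angle: c=0.301529, s=0.953457. N=√(6·6·120·1)=65.726707
k∈{2,3} keeps every argument non-negative
  k=2: (−1)^0·65.7267/(12)·0.3015^4·0.9535^2 = +0.041161
  k=3: (−1)^1·65.7267/(12)·0.3015^2·0.9535^4 = -0.411552
d^3_{0,2}(2.529) = +0.041161 -0.411552 = -0.370391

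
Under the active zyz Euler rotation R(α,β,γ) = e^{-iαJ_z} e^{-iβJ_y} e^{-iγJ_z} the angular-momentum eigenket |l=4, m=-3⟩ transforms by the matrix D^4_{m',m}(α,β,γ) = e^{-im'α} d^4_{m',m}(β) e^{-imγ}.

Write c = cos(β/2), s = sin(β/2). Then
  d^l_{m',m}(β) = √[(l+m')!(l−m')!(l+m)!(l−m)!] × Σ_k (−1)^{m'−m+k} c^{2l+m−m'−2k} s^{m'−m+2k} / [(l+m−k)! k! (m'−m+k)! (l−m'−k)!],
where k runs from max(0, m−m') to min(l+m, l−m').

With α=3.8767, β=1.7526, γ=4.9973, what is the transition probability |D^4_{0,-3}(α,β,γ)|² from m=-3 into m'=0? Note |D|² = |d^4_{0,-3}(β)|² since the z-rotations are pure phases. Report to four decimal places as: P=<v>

First d^4_{0,-3}(β=1.7526), then the phase factors e^{-i(0)α} and e^{-i(-3)γ}:
Half-angle: c=0.639999, s=0.768376. N=√(24·24·1·5040)=1703.830978
k∈{0,1} keeps every argument non-negative
  k=0: (−1)^3·1703.8310/(144)·0.6400^5·0.7684^3 = -0.576342
  k=1: (−1)^4·1703.8310/(144)·0.6400^3·0.7684^5 = +0.830750
d^4_{0,-3}(1.7526) = -0.576342 +0.830750 = +0.254408
|D^4_{0,-3}|² = |d^4_{0,-3}(β)|² = (+0.254408)² = 0.064723 (the z-rotation phases have unit modulus)

P=0.0647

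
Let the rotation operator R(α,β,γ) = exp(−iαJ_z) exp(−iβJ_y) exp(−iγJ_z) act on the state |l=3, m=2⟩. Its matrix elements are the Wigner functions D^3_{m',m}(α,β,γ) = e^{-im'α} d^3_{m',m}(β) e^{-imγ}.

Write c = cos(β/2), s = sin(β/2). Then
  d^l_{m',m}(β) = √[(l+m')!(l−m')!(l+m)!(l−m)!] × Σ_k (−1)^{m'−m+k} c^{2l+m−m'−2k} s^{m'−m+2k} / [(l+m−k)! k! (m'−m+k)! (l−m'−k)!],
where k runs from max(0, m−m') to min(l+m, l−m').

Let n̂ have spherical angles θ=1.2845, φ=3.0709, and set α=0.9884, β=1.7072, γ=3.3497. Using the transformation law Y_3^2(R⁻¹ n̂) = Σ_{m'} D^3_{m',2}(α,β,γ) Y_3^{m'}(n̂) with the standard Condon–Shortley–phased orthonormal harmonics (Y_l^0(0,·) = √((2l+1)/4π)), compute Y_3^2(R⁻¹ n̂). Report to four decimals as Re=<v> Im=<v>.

Re=0.3827 Im=0.0342

Need the full column D^3_{m',2} for m'=−3..3 at α=0.9884, β=1.7072, γ=3.3497.
cos(β/2)=0.657274, sin(β/2)=0.753651
d^3_{-3,2}: single k=5 term ⇒ +0.391449;  D = -0.324702+0.218634i
d^3_{-2,2}: k∈[4..5] ⇒ +0.696860 -0.183241 = +0.513619;  D = +0.005244+0.513592i
d^3_{-1,2}: k∈[3..4] ⇒ +0.768744 -0.505358 = +0.263385;  D = +0.221433+0.142615i
d^3_{0,2}: k∈[2..3] ⇒ +0.580615 -0.763372 = -0.182757;  D = -0.167154+0.073889i
d^3_{1,2}: k∈[1..2] ⇒ +0.292350 -0.768744 = -0.476393;  D = -0.078804+0.469830i
d^3_{2,2}: k∈[0..1] ⇒ +0.080627 -0.530027 = -0.449400;  D = +0.329256+0.305860i
d^3_{3,2}: single k=0 term ⇒ -0.226454;  D = +0.219973-0.053789i
Y_3^{m'}(θ=1.2845,φ=3.0709) and Σ D·Y over m':
  (-0.3247+0.2186i)·(-0.3601-0.0775i)  (+0.0052+0.5136i)·(+0.2629+0.0374i)  (+0.2214+0.1426i)·(+0.1859+0.0132i)  (-0.1672+0.0739i)·(-0.2741+0.0000i)  (-0.0788+0.4698i)·(-0.1859+0.0132i)  (+0.3293+0.3059i)·(+0.2629-0.0374i)  (+0.2200-0.0538i)·(+0.3601-0.0775i)
Y_3^2(R⁻¹ n̂) = +0.382665+0.034152i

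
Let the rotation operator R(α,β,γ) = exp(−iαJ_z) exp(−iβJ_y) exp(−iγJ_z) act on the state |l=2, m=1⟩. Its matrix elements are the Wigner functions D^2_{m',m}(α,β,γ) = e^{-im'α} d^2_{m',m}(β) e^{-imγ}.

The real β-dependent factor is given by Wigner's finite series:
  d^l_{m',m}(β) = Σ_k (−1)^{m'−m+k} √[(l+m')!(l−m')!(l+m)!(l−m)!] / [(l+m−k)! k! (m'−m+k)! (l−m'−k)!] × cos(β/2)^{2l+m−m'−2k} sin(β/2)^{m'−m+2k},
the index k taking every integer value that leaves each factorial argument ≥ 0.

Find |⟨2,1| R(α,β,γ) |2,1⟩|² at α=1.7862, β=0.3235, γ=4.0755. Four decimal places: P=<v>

First d^2_{1,1}(β=0.3235), then the phase factors e^{-i(1)α} and e^{-i(1)γ}:
Half-angle: c=0.986947, s=0.161046. N=√(6·1·6·1)=6.000000
k∈{0,1} keeps every argument non-negative
  k=0: (−1)^0·6.0000/(6)·0.9869^4·0.1610^0 = +0.948801
  k=1: (−1)^1·6.0000/(2)·0.9869^2·0.1610^2 = -0.075789
d^2_{1,1}(0.3235) = +0.948801 -0.075789 = +0.873012
|D^2_{1,1}|² = |d^2_{1,1}(β)|² = (+0.873012)² = 0.762150 (the z-rotation phases have unit modulus)

P=0.7622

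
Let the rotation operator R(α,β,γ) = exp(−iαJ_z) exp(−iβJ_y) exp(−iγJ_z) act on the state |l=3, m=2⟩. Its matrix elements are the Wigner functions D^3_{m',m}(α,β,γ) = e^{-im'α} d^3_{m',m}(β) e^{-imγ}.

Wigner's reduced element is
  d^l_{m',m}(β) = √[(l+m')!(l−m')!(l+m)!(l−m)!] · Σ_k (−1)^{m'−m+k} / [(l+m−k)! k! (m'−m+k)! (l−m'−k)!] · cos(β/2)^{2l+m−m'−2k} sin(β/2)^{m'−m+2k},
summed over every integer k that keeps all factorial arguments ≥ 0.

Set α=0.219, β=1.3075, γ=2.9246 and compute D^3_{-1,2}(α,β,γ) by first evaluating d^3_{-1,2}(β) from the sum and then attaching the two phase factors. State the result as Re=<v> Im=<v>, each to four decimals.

Re=0.3993 Im=0.3055

First d^3_{-1,2}(β=1.3075), then the phase factors e^{-i(-1)α} and e^{-i(2)γ}:
With c≡cos(β/2)=0.793809 and s≡sin(β/2)=0.608167, N=[2·24·120·1]^{1/2}=75.894664
Admissible k: 3..4 (factorial args all ≥0)
  k=3: (−1)^0·75.8947/(12)·0.7938^3·0.6082^3 = +0.711618
  k=4: (−1)^1·75.8947/(24)·0.7938^1·0.6082^5 = -0.208849
d^3_{-1,2}(1.3075) = +0.711618 -0.208849 = +0.502770
D = (+0.976115+0.217254i)·(+0.502770)·(+0.907297+0.420490i) = +0.399337+0.305463i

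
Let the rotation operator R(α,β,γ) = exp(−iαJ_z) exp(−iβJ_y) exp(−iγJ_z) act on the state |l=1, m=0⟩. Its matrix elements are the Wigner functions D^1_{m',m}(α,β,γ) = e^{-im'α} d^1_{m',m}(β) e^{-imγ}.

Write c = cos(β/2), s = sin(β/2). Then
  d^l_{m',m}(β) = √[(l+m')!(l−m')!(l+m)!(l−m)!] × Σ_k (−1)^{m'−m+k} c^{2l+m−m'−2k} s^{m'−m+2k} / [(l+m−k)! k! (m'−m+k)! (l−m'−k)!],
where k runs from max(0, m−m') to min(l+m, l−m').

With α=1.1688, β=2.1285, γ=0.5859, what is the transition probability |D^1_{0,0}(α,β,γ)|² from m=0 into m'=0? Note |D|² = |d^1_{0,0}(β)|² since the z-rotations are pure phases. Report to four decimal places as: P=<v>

First d^1_{0,0}(β=2.1285), then the phase factors e^{-i(0)α} and e^{-i(0)γ}:
Half-angle: c=0.485160, s=0.874425. N=√(1·1·1·1)=1.000000
k: max(0,(0)−(0))=0 … min(1+(0),1−(0))=1
  k=0: (−1)^0·1.0000/(1)·0.4852^2·0.8744^0 = +0.235380
  k=1: (−1)^1·1.0000/(1)·0.4852^0·0.8744^2 = -0.764620
d^1_{0,0}(2.1285) = +0.235380 -0.764620 = -0.529239
|D^1_{0,0}|² = |d^1_{0,0}(β)|² = (-0.529239)² = 0.280094 (the z-rotation phases have unit modulus)

P=0.2801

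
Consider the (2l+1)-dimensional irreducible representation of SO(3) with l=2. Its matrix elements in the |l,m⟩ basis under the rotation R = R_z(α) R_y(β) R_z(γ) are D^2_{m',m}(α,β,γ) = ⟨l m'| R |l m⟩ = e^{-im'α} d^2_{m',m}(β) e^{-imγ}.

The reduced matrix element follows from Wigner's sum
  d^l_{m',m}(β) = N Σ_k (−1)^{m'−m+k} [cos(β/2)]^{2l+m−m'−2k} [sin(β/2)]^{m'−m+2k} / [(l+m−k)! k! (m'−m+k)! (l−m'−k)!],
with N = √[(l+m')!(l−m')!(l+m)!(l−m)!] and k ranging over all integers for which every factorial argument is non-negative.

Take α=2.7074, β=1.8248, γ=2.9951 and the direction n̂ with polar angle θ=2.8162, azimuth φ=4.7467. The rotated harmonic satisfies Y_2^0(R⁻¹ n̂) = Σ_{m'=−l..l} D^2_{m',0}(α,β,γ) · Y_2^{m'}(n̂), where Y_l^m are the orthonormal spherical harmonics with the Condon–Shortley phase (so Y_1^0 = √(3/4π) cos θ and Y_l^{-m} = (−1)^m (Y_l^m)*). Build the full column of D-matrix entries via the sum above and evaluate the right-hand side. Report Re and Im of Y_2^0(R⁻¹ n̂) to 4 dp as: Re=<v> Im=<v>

Re=-0.3062 Im=0.0000

Need the full column D^2_{m',0} for m'=−2..2 at α=2.7074, β=1.8248, γ=2.9951.
cos(β/2)=0.611849, sin(β/2)=0.790974
d^2_{-2,0}: single k=2 term ⇒ +0.573706;  D = +0.370648-0.437902i
d^2_{-1,0}: k∈[1..2] ⇒ +0.443784 -0.741664 = -0.297881;  D = +0.270240-0.125312i
d^2_{0,0}: k∈[0..2] ⇒ +0.140145 -0.936858 +0.391426 = -0.405287;  D = -0.405287+0.000000i
d^2_{1,0}: k∈[0..1] ⇒ -0.443784 +0.741664 = +0.297881;  D = -0.270240-0.125312i
d^2_{2,0}: single k=0 term ⇒ +0.573706;  D = +0.370648+0.437902i
Y_2^{m'}(θ=2.8162,φ=4.7467) and Σ D·Y over m':
  (+0.3706-0.4379i)·(-0.0394+0.0027i)  (+0.2702-0.1253i)·(-0.0080-0.2339i)  (-0.4053+0.0000i)·(+0.5341+0.0000i)  (-0.2702-0.1253i)·(+0.0080-0.2339i)  (+0.3706+0.4379i)·(-0.0394-0.0027i)
Y_2^0(R⁻¹ n̂) = -0.306235+0.000000i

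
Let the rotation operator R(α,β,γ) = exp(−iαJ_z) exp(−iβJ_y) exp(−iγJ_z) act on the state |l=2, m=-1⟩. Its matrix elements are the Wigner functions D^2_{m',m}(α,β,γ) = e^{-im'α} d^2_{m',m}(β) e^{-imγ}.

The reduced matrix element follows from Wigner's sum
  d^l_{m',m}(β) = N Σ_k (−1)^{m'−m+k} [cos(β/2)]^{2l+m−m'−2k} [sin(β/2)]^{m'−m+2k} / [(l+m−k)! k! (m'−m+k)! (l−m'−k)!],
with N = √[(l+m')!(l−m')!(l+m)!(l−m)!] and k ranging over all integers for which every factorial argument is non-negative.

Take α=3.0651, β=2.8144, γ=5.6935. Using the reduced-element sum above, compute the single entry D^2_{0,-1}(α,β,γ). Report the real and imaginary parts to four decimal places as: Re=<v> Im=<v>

Re=0.3098 Im=-0.2073

First d^2_{0,-1}(β=2.8144), then the phase factors e^{-i(0)α} and e^{-i(-1)γ}:
With c≡cos(β/2)=0.162868 and s≡sin(β/2)=0.986648, N=[2·2·1·6]^{1/2}=4.898979
k∈{0,1} keeps every argument non-negative
  k=0: (−1)^1·4.8990/(2)·0.1629^3·0.9866^1 = -0.010441
  k=1: (−1)^2·4.8990/(2)·0.1629^1·0.9866^3 = +0.383175
d^2_{0,-1}(2.8144) = -0.010441 +0.383175 = +0.372734
Attach z-rotation phases: D = e^{-i(0)(3.0651)}·(+0.372734)·e^{-i(-1)(5.6935)} = +0.309785-0.207277i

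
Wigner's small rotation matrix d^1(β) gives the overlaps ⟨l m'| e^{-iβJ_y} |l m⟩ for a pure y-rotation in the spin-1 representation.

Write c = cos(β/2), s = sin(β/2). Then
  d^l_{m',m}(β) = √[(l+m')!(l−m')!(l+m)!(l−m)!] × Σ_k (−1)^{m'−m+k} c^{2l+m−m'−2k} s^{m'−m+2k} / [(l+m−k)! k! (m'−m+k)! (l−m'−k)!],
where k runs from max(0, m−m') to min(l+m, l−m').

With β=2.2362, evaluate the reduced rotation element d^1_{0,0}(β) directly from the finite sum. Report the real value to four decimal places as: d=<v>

d=-0.6174

d^1_{0,0}(β=2.2362) via Wigner's sum:
With c≡cos(β/2)=0.437392 and s≡sin(β/2)=0.899271, N=[1·1·1·1]^{1/2}=1.000000
The bounds max(0,m−m')=0 and min(l+m,l−m')=1 give 2 terms
  k=0: (−1)^0·1.0000/(1)·0.4374^2·0.8993^0 = +0.191312
  k=1: (−1)^1·1.0000/(1)·0.4374^0·0.8993^2 = -0.808688
d^1_{0,0}(2.2362) = +0.191312 -0.808688 = -0.617377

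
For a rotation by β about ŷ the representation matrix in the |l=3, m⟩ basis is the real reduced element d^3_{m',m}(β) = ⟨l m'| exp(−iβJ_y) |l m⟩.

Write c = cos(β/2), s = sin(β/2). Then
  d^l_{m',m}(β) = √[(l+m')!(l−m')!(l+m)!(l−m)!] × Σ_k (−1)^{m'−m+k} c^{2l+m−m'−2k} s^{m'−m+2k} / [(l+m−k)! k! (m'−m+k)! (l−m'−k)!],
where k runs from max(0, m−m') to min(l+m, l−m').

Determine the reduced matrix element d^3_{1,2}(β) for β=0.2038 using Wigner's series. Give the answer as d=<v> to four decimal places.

d^3_{1,2}(β=0.2038) via Wigner's sum:
With c≡cos(β/2)=0.994813 and s≡sin(β/2)=0.101724, N=[24·2·120·1]^{1/2}=75.894664
Admissible k: 1..2 (factorial args all ≥0)
  k=1: (−1)^0·75.8947/(24)·0.9948^5·0.1017^1 = +0.313422
  k=2: (−1)^1·75.8947/(12)·0.9948^3·0.1017^3 = -0.006554
d^3_{1,2}(0.2038) = +0.313422 -0.006554 = +0.306867

d=0.3069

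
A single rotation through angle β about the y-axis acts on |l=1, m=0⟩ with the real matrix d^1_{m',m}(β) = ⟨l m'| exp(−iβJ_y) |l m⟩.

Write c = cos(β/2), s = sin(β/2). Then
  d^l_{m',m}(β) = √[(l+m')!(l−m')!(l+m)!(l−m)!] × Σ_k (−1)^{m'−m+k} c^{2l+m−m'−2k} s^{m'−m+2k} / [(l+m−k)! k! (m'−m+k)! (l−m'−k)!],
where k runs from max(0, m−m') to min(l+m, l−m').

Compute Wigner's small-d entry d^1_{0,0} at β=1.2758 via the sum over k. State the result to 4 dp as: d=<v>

d^1_{0,0}(β=1.2758) via Wigner's sum:
Half-angle: c=0.803348, s=0.595510. N=√(1·1·1·1)=1.000000
Admissible k: 0..1 (factorial args all ≥0)
  k=0: (−1)^0·1.0000/(1)·0.8033^2·0.5955^0 = +0.645368
  k=1: (−1)^1·1.0000/(1)·0.8033^0·0.5955^2 = -0.354632
d^1_{0,0}(1.2758) = +0.645368 -0.354632 = +0.290736

d=0.2907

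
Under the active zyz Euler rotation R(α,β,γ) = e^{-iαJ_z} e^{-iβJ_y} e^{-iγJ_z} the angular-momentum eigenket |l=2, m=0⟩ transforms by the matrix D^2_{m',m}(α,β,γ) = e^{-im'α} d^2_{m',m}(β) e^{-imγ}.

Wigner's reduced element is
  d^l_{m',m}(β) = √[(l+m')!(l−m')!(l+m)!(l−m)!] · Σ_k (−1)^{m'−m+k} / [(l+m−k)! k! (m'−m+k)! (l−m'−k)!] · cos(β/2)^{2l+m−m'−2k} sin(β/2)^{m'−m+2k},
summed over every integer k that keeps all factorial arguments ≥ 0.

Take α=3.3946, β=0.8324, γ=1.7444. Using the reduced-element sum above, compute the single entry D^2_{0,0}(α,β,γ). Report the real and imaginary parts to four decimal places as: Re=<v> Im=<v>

Re=0.1796 Im=0.0000

Split into d^2_{0,0}(β=0.8324) × two z-phases.
With c≡cos(β/2)=0.914632 and s≡sin(β/2)=0.404288, N=[2·2·2·2]^{1/2}=4.000000
Admissible k: 0..2 (factorial args all ≥0)
  k=0: (−1)^0·4.0000/(4)·0.9146^4·0.4043^0 = +0.699818
  k=1: (−1)^1·4.0000/(1)·0.9146^2·0.4043^2 = -0.546933
  k=2: (−1)^2·4.0000/(4)·0.9146^0·0.4043^4 = +0.026715
d^2_{0,0}(0.8324) = +0.699818 -0.546933 +0.026715 = +0.179601
Phases: e^{-i·(0)·3.3946}=+1.000000+0.000000i, e^{-i·(0)·1.7444}=+1.000000+0.000000i ⇒ D=+0.179601+0.000000i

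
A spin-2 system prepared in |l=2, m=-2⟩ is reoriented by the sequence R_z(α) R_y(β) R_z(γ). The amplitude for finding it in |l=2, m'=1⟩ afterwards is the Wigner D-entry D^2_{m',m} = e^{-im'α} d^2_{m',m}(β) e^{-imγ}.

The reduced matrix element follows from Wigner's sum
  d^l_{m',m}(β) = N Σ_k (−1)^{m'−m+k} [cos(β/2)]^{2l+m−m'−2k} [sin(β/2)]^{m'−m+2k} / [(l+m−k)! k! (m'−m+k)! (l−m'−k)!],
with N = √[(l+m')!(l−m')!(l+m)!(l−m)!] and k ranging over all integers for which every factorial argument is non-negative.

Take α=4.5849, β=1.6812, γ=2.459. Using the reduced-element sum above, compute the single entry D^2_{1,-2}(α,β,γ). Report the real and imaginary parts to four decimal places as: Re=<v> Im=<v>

Re=-0.5214 Im=-0.1804

D^2_{1,-2}(4.5849,1.6812,2.459) = e^{-i·1·4.5849}·d^2_{1,-2}(1.6812)·e^{-i·-2·2.459}. Compute d first:
With c≡cos(β/2)=0.667016 and s≡sin(β/2)=0.745043, N=[6·1·1·24]^{1/2}=12.000000
Admissible k: 0..0 (factorial args all ≥0)
  k=0: (−1)^3·12.0000/(6)·0.6670^1·0.7450^3 = -0.551710
d^2_{1,-2}(1.6812) = -0.551710
Attach z-rotation phases: D = e^{-i(1)(4.5849)}·(-0.551710)·e^{-i(-2)(2.459)} = -0.521385-0.180395i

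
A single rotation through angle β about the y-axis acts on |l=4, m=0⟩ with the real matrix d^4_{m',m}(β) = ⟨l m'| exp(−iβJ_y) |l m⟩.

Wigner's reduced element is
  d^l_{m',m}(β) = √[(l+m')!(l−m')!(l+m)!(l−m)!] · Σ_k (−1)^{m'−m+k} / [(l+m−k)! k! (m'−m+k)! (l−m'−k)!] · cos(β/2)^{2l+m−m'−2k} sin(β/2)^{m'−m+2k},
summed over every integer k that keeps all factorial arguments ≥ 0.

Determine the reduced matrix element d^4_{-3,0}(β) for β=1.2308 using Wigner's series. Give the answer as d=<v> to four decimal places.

d^4_{-3,0}(β=1.2308) via Wigner's sum:
With c≡cos(β/2)=0.816543 and s≡sin(β/2)=0.577285, N=[1·5040·24·24]^{1/2}=1703.830978
k: max(0,(0)−(-3))=3 … min(4+(0),4−(-3))=4
  k=3: (−1)^0·1703.8310/(144)·0.8165^5·0.5773^3 = +0.826284
  k=4: (−1)^1·1703.8310/(144)·0.8165^3·0.5773^5 = -0.413002
d^4_{-3,0}(1.2308) = +0.826284 -0.413002 = +0.413282

d=0.4133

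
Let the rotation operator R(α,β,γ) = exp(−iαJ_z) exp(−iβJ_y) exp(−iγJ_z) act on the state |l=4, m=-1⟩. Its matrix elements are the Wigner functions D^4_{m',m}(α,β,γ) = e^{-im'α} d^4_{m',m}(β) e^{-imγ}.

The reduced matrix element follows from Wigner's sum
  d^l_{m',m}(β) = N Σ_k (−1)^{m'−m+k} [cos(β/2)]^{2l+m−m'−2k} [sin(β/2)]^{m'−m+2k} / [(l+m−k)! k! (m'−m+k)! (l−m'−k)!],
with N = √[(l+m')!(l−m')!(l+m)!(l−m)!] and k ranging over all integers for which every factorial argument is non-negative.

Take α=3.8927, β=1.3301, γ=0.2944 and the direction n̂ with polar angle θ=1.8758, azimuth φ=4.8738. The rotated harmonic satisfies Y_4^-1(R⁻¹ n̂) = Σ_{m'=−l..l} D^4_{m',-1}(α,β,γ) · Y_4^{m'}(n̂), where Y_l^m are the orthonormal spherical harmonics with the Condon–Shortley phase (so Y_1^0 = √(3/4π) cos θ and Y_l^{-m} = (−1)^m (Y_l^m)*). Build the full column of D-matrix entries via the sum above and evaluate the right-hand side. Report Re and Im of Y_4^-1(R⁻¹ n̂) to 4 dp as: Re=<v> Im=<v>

Need the full column D^4_{m',-1} for m'=−4..4 at α=3.8927, β=1.3301, γ=0.2944.
cos(β/2)=0.786886, sin(β/2)=0.617098
d^4_{-4,-1}: single k=3 term ⇒ +0.530538;  D = -0.523993-0.083077i
d^4_{-3,-1}: k∈[2..3] ⇒ +0.717546 -0.735502 = -0.017956;  D = -0.014882+0.010048i
d^4_{-2,-1}: k∈[1..3] ⇒ +0.489072 -1.503933 +0.616627 = -0.398234;  D = +0.089166-0.388123i
d^4_{-1,-1}: k∈[0..3] ⇒ +0.146992 -1.356035 +1.667962 -0.341940 = +0.116979;  D = -0.058661-0.101208i
d^4_{0,-1}: k∈[0..3] ⇒ -0.515528 +1.902342 -1.169968 +0.119925 = +0.336771;  D = +0.322282+0.097719i
d^4_{1,-1}: k∈[0..3] ⇒ +0.904023 -1.667962 +0.512911 -0.021030 = -0.272058;  D = +0.244175-0.119976i
d^4_{2,-1}: k∈[0..2] ⇒ -1.002622 +0.924941 -0.113770 = -0.191452;  D = -0.067977+0.178977i
d^4_{3,-1}: k∈[0..1] ⇒ +0.735502 -0.271407 = +0.464096;  D = +0.175639+0.429576i
d^4_{4,-1}: single k=0 term ⇒ -0.326288;  D = +0.296372+0.136484i
Y_4^{m'}(θ=1.8758,φ=4.8738) and Σ D·Y over m':
  (-0.5240-0.0831i)·(+0.2926-0.2204i)  (-0.0149+0.0100i)·(+0.1519+0.2887i)  (+0.0892-0.3881i)·(+0.1064-0.0356i)  (-0.0587-0.1012i)·(+0.0516+0.3168i)  (+0.3223+0.0977i)·(+0.0613+0.0000i)  (+0.2442-0.1200i)·(-0.0516+0.3168i)  (-0.0680+0.1790i)·(+0.1064+0.0356i)  (+0.1756+0.4296i)·(-0.1519+0.2887i)  (+0.2964+0.1365i)·(+0.2926+0.2204i)
Y_4^-1(R⁻¹ n̂) = -0.214574+0.217027i

Re=-0.2146 Im=0.2170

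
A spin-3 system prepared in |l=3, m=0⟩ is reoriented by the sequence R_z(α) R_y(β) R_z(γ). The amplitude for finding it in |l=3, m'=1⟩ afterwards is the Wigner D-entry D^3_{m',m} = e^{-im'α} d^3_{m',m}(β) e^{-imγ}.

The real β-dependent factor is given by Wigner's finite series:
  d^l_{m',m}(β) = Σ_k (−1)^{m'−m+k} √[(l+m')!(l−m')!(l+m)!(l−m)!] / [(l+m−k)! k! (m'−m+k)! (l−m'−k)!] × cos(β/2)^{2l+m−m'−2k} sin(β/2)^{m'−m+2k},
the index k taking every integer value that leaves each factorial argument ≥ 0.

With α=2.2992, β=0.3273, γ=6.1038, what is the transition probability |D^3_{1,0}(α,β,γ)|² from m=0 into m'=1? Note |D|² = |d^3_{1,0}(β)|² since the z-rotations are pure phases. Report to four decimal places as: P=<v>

First d^3_{1,0}(β=0.3273), then the phase factors e^{-i(1)α} and e^{-i(0)γ}:
c=cos(0.3273/2)=0.986639, s=sin(0.3273/2)=0.162921; N=√[24·2·6·6]=41.569219
Admissible k: 0..2 (factorial args all ≥0)
  k=0: (−1)^1·41.5692/(12)·0.9866^5·0.1629^1 = -0.527665
  k=1: (−1)^2·41.5692/(4)·0.9866^3·0.1629^3 = +0.043163
  k=2: (−1)^3·41.5692/(12)·0.9866^1·0.1629^5 = -0.000392
d^3_{1,0}(0.3273) = -0.527665 +0.043163 -0.000392 = -0.484894
|D^3_{1,0}|² = |d^3_{1,0}(β)|² = (-0.484894)² = 0.235122 (the z-rotation phases have unit modulus)

P=0.2351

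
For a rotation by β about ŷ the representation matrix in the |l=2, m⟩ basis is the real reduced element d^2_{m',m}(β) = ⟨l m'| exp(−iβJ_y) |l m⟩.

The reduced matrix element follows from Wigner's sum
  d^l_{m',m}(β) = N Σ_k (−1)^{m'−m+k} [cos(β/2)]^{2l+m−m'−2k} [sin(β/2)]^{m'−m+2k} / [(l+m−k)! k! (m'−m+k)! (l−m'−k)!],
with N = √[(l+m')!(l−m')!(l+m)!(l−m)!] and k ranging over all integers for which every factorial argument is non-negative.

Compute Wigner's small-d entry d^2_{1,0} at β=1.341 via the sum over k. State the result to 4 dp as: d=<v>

d=-0.2716

d^2_{1,0}(β=1.341) via Wigner's sum:
c=cos(1.341/2)=0.783511, s=sin(1.341/2)=0.621378; N=√[6·1·2·2]=4.898979
The bounds max(0,m−m')=0 and min(l+m,l−m')=1 give 2 terms
  k=0: (−1)^1·4.8990/(2)·0.7835^3·0.6214^1 = -0.732094
  k=1: (−1)^2·4.8990/(2)·0.7835^1·0.6214^3 = +0.460456
d^2_{1,0}(1.341) = -0.732094 +0.460456 = -0.271638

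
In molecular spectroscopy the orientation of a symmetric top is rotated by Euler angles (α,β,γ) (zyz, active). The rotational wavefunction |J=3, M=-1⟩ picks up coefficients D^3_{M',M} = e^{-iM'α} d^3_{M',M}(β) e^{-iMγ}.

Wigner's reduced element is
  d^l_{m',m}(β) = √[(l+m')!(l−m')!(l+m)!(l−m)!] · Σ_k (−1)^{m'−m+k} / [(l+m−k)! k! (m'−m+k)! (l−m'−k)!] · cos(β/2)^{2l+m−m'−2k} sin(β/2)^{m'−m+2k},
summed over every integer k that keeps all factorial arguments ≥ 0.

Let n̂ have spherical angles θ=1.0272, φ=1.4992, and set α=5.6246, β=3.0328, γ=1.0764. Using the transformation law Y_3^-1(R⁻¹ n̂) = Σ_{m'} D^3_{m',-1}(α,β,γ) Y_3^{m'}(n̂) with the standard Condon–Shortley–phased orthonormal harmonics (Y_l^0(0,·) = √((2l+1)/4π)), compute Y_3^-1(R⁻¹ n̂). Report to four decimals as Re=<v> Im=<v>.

Re=0.1597 Im=0.0053

Need the full column D^3_{m',-1} for m'=−3..3 at α=5.6246, β=3.0328, γ=1.0764.
cos(β/2)=0.054370, sin(β/2)=0.998521
d^3_{-3,-1}: single k=2 term ⇒ +0.000034;  D = +0.000021-0.000026i
d^3_{-2,-1}: k∈[1..2] ⇒ +0.000002 -0.001012 = -0.001010;  D = -0.000981+0.000241i
d^3_{-1,-1}: k∈[0..2] ⇒ +0.000000 -0.000070 +0.017632 = +0.017562;  D = +0.016051+0.007126i
d^3_{0,-1}: k∈[0..2] ⇒ -0.000002 +0.001663 -0.186953 = -0.185292;  D = -0.087921-0.163104i
d^3_{1,-1}: k∈[0..2] ⇒ +0.000052 -0.023509 +0.991158 = +0.967702;  D = -0.158173+0.954687i
d^3_{2,-1}: k∈[0..1] ⇒ -0.001012 +0.170664 = +0.169652;  D = -0.124361+0.115395i
d^3_{3,-1}: single k=0 term ⇒ +0.011381;  D = -0.011336+0.001017i
Y_3^{m'}(θ=1.0272,φ=1.4992) and Σ D·Y over m':
  (+0.0000-0.0000i)·(-0.0557+0.2555i)  (-0.0010+0.0002i)·(-0.3832-0.0553i)  (+0.0161+0.0071i)·(+0.0067-0.0931i)  (-0.0879-0.1631i)·(-0.3209+0.0000i)  (-0.1582+0.9547i)·(-0.0067-0.0931i)  (-0.1244+0.1154i)·(-0.3832+0.0553i)  (-0.0113+0.0010i)·(+0.0557+0.2555i)
Y_3^-1(R⁻¹ n̂) = +0.159734+0.005278i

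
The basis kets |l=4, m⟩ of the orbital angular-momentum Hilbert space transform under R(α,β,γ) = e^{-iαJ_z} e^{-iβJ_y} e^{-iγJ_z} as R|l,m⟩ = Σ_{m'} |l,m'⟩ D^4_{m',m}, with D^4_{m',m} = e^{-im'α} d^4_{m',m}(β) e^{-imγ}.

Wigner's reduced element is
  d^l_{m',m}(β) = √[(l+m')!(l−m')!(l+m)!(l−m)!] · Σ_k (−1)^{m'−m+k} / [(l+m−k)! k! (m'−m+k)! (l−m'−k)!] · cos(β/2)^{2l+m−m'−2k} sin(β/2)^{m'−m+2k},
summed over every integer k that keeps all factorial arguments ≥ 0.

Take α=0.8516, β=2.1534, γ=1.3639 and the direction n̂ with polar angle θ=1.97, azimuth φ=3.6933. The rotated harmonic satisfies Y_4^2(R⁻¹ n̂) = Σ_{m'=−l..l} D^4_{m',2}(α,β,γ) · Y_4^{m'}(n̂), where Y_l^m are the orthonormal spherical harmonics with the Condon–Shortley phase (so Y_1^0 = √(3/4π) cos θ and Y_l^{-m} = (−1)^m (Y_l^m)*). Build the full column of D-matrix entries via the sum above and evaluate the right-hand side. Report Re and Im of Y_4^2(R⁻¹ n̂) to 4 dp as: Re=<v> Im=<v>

Re=-0.1068 Im=-0.1919

Need the full column D^4_{m',2} for m'=−4..4 at α=0.8516, β=2.1534, γ=1.3639.
cos(β/2)=0.474236, sin(β/2)=0.880398
d^4_{-4,2}: single k=6 term ⇒ +0.554168;  D = +0.431394+0.347854i
d^4_{-3,2}: k∈[5..6] ⇒ +0.633233 -0.727463 = -0.094229;  D = -0.092823+0.016220i
d^4_{-2,2}: k∈[4..6] ⇒ +0.455812 -1.256736 +0.360937 = -0.439987;  D = -0.228547+0.375972i
d^4_{-1,2}: k∈[3..5] ⇒ +0.231486 -1.196699 +0.824865 = -0.140347;  D = +0.042199+0.133853i
d^4_{0,2}: k∈[2..4] ⇒ +0.083646 -0.768749 +0.993537 = +0.308434;  D = -0.282403-0.124017i
d^4_{1,2}: k∈[1..3] ⇒ +0.020150 -0.347229 +0.797799 = +0.470720;  D = -0.426323+0.199564i
d^4_{2,2}: k∈[0..2] ⇒ +0.002558 -0.105805 +0.455812 = +0.352565;  D = -0.097904+0.338699i
d^4_{3,2}: k∈[0..1] ⇒ -0.017771 +0.183737 = +0.165966;  D = +0.089590+0.139708i
d^4_{4,2}: single k=0 term ⇒ +0.046656;  D = +0.046139+0.006925i
Y_4^{m'}(θ=1.97,φ=3.6933) and Σ D·Y over m':
  (+0.4314+0.3479i)·(-0.1894-0.2566i)  (-0.0928+0.0162i)·(-0.0321-0.3792i)  (-0.2285+0.3760i)·(+0.0074-0.0146i)  (+0.0422+0.1339i)·(-0.2803+0.1725i)  (-0.2824-0.1240i)·(-0.0776+0.0000i)  (-0.4263+0.1996i)·(+0.2803+0.1725i)  (-0.0979+0.3387i)·(+0.0074+0.0146i)  (+0.0896+0.1397i)·(+0.0321-0.3792i)  (+0.0461+0.0069i)·(-0.1894+0.2566i)
Y_4^2(R⁻¹ n̂) = -0.106800-0.191921i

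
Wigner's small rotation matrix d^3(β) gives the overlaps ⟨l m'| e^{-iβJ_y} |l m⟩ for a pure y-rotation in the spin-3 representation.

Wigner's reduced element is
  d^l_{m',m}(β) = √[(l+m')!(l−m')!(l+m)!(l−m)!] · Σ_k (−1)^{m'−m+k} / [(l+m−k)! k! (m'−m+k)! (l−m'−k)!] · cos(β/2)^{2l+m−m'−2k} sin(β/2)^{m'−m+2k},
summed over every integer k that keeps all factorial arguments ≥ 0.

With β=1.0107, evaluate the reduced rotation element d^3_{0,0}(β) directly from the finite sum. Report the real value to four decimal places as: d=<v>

d=-0.4220

d^3_{0,0}(β=1.0107) via Wigner's sum:
c=cos(1.0107/2)=0.875005, s=sin(1.0107/2)=0.484114; N=√[6·6·6·6]=36.000000
Admissible k: 0..3 (factorial args all ≥0)
  k=0: (−1)^0·36.0000/(36)·0.8750^6·0.4841^0 = +0.448811
  k=1: (−1)^1·36.0000/(4)·0.8750^4·0.4841^2 = -1.236459
  k=2: (−1)^2·36.0000/(4)·0.8750^2·0.4841^4 = +0.378489
  k=3: (−1)^3·36.0000/(36)·0.8750^0·0.4841^6 = -0.012873
d^3_{0,0}(1.0107) = +0.448811 -1.236459 +0.378489 -0.012873 = -0.422032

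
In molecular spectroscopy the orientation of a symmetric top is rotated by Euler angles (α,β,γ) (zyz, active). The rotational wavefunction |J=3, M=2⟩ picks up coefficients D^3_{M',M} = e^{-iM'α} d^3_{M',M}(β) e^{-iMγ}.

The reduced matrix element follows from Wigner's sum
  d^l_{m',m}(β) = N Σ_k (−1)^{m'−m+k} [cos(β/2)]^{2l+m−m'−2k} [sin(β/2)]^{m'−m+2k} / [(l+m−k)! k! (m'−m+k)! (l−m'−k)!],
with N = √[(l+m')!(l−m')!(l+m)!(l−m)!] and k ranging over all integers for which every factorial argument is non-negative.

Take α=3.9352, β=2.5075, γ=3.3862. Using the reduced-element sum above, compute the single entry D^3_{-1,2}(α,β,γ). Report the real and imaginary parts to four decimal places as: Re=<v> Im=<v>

Re=0.5716 Im=0.1796

D^3_{-1,2}(3.9352,2.5075,3.3862) = e^{-i·-1·3.9352}·d^3_{-1,2}(2.5075)·e^{-i·2·3.3862}. Compute d first:
c=cos(2.5075/2)=0.311761, s=sin(2.5075/2)=0.950160; N=√[2·24·120·1]=75.894664
Admissible k: 3..4 (factorial args all ≥0)
  k=3: (−1)^0·75.8947/(12)·0.3118^3·0.9502^3 = +0.164395
  k=4: (−1)^1·75.8947/(24)·0.3118^1·0.9502^5 = -0.763497
d^3_{-1,2}(2.5075) = +0.164395 -0.763497 = -0.599102
D = (-0.701278-0.712888i)·(-0.599102)·(+0.882702-0.469933i) = +0.571561+0.179559i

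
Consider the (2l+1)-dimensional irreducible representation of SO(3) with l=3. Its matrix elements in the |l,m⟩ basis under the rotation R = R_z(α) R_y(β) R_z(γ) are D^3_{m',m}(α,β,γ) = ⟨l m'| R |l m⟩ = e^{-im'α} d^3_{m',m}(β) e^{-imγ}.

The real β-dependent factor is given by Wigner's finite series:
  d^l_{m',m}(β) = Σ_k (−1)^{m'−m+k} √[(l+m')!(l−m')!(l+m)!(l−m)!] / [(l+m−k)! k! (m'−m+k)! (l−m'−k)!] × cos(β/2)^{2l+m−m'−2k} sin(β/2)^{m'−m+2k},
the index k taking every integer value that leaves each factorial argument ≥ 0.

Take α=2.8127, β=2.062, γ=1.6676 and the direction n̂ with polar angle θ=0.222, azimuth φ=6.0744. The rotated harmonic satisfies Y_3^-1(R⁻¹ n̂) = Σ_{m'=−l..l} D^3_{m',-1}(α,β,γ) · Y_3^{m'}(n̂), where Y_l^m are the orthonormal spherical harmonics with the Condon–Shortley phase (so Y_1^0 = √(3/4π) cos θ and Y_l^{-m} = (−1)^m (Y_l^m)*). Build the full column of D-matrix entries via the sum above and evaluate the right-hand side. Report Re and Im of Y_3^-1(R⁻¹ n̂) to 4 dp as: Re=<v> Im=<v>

Re=0.0171 Im=-0.2764

Need the full column D^3_{m',-1} for m'=−3..3 at α=2.8127, β=2.062, γ=1.6676.
cos(β/2)=0.513961, sin(β/2)=0.857813
d^3_{-3,-1}: single k=2 term ⇒ +0.198863;  D = -0.154515-0.125186i
d^3_{-2,-1}: k∈[1..2] ⇒ +0.097285 -0.542000 = -0.444716;  D = -0.236597-0.376556i
d^3_{-1,-1}: k∈[0..2] ⇒ +0.018432 -0.410769 +0.858190 = +0.465854;  D = -0.107151-0.453363i
d^3_{0,-1}: k∈[0..2] ⇒ -0.106570 +0.890598 -0.826961 = -0.042934;  D = +0.004150-0.042733i
d^3_{1,-1}: k∈[0..2] ⇒ +0.308076 -1.144253 +0.398434 = -0.437742;  D = -0.180768+0.398674i
d^3_{2,-1}: k∈[0..1] ⇒ -0.542000 +0.754909 = +0.212908;  D = -0.145840+0.155115i
d^3_{3,-1}: single k=0 term ⇒ +0.553959;  D = +0.489475-0.259394i
Y_3^{m'}(θ=0.222,φ=6.0744) and Σ D·Y over m':
  (-0.1545-0.1252i)·(+0.0036+0.0026i)  (-0.2366-0.3766i)·(+0.0442+0.0196i)  (-0.1072-0.4534i)·(+0.2616+0.0554i)  (+0.0041-0.0427i)·(+0.6398+0.0000i)  (-0.1808+0.3987i)·(-0.2616+0.0554i)  (-0.1458+0.1551i)·(+0.0442-0.0196i)  (+0.4895-0.2594i)·(-0.0036+0.0026i)
Y_3^-1(R⁻¹ n̂) = +0.017148-0.276373i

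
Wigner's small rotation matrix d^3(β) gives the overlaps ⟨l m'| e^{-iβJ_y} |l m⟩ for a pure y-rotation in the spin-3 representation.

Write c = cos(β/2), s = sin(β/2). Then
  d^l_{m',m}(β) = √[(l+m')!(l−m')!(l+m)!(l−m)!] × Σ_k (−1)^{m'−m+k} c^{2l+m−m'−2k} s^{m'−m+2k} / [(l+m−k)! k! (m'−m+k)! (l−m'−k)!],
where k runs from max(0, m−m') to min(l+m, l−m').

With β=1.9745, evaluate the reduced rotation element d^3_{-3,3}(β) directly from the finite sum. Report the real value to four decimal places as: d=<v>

d^3_{-3,3}(β=1.9745) via Wigner's sum:
Half-angle: c=0.550987, s=0.834514. N=√(1·720·720·1)=720.000000
The bounds max(0,m−m')=6 and min(l+m,l−m')=6 give 1 term
  k=6: (−1)^0·720.0000/(720)·0.5510^0·0.8345^6 = +0.337755
d^3_{-3,3}(1.9745) = +0.337755

d=0.3378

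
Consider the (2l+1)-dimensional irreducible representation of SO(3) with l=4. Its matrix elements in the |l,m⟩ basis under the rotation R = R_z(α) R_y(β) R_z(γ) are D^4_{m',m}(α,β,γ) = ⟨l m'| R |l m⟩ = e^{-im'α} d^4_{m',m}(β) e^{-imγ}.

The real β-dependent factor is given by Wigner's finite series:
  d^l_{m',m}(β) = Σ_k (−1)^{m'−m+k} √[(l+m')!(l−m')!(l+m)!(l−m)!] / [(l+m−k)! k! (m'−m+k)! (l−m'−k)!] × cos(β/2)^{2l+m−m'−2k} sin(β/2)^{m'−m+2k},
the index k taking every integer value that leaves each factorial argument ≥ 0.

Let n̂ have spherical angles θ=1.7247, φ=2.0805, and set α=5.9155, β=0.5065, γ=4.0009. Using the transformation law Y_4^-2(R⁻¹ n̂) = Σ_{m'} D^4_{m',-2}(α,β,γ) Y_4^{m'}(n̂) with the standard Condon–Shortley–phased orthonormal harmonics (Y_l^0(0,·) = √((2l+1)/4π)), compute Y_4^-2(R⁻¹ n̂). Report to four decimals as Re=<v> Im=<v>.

Need the full column D^4_{m',-2} for m'=−4..4 at α=5.9155, β=0.5065, γ=4.0009.
cos(β/2)=0.968103, sin(β/2)=0.250552
d^4_{-4,-2}: single k=2 term ⇒ +0.273466;  D = +0.265108+0.067093i
d^4_{-3,-2}: k∈[1..2] ⇒ +0.747159 -0.150136 = +0.597023;  D = +0.487440+0.344730i
d^4_{-2,-2}: k∈[0..2] ⇒ +0.771567 -0.620163 +0.051924 = +0.203328;  D = +0.112710+0.169230i
d^4_{-1,-2}: k∈[0..2] ⇒ -0.847199 +0.283731 -0.012670 = -0.576138;  D = -0.125655-0.562268i
d^4_{0,-2}: k∈[0..2] ⇒ +0.490282 -0.087572 +0.002200 = +0.404909;  D = -0.059635+0.400494i
d^4_{1,-2}: k∈[0..2] ⇒ -0.189154 +0.019005 -0.000255 = -0.170404;  D = +0.084005-0.148259i
d^4_{2,-2}: k∈[0..2] ⇒ +0.051924 -0.002782 +0.000016 = +0.049157;  D = -0.037987+0.031199i
d^4_{3,-2}: k∈[0..1] ⇒ -0.010056 +0.000225 = -0.009832;  D = +0.009333-0.003092i
d^4_{4,-2}: single k=0 term ⇒ +0.001227;  D = -0.001225-0.000059i
Y_4^{m'}(θ=1.7247,φ=2.0805) and Σ D·Y over m':
  (+0.2651+0.0671i)·(-0.1904-0.3766i)  (+0.4874+0.3447i)·(-0.1850-0.0077i)  (+0.1127+0.1692i)·(+0.1430-0.2325i)  (-0.1257-0.5623i)·(-0.0991-0.1774i)  (-0.0596+0.4005i)·(+0.2448+0.0000i)  (+0.0840-0.1483i)·(+0.0991-0.1774i)  (-0.0380+0.0312i)·(+0.1430+0.2325i)  (+0.0093-0.0031i)·(+0.1850-0.0077i)  (-0.0012-0.0001i)·(-0.1904+0.3766i)
Y_4^-2(R⁻¹ n̂) = -0.187826-0.041130i

Re=-0.1878 Im=-0.0411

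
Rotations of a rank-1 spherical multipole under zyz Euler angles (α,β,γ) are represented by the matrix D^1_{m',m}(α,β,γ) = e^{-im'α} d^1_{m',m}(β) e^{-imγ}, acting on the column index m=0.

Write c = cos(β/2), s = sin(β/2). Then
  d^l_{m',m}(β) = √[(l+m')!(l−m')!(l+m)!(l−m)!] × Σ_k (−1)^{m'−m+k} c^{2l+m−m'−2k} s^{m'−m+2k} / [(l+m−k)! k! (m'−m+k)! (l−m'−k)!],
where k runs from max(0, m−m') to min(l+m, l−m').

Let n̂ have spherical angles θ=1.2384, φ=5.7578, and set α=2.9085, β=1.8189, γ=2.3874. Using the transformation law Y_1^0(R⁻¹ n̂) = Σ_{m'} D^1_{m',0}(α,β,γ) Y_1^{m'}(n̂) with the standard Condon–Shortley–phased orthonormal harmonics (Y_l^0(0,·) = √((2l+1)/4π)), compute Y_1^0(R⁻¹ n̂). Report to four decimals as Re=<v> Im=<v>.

Re=-0.4679 Im=0.0000

Need the full column D^1_{m',0} for m'=−1..1 at α=2.9085, β=1.8189, γ=2.3874.
cos(β/2)=0.614180, sin(β/2)=0.789166
d^1_{-1,0}: single k=1 term ⇒ +0.685455;  D = -0.666918+0.158332i
d^1_{0,0}: k∈[0..1] ⇒ +0.377217 -0.622783 = -0.245566;  D = -0.245566+0.000000i
d^1_{1,0}: single k=0 term ⇒ -0.685455;  D = +0.666918+0.158332i
Y_1^{m'}(θ=1.2384,φ=5.7578) and Σ D·Y over m':
  (-0.6669+0.1583i)·(+0.2825+0.1638i)  (-0.2456+0.0000i)·(+0.1594+0.0000i)  (+0.6669+0.1583i)·(-0.2825+0.1638i)
Y_1^0(R⁻¹ n̂) = -0.467878+0.000000i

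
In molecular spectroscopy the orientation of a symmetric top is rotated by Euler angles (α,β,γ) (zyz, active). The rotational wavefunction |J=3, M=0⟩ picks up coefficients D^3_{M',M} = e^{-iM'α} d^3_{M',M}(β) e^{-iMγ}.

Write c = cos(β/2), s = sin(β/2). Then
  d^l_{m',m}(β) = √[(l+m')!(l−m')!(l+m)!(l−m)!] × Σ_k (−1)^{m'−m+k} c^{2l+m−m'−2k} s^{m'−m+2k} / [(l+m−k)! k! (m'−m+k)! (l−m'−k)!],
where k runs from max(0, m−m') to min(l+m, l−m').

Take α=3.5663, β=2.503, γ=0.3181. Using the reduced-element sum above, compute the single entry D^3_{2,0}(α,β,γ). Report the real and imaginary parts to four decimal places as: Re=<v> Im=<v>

D^3_{2,0}(3.5663,2.503,0.3181) = e^{-i·2·3.5663}·d^3_{2,0}(2.503)·e^{-i·0·0.3181}. Compute d first:
c=cos(2.503/2)=0.313899, s=sin(2.503/2)=0.949457; N=√[120·1·6·6]=65.726707
k∈{0,1} keeps every argument non-negative
  k=0: (−1)^2·65.7267/(12)·0.3139^4·0.9495^2 = +0.047937
  k=1: (−1)^3·65.7267/(12)·0.3139^2·0.9495^4 = -0.438571
d^3_{2,0}(2.503) = +0.047937 -0.438571 = -0.390634
Attach z-rotation phases: D = e^{-i(2)(3.5663)}·(-0.390634)·e^{-i(0)(0.3181)} = -0.257984+0.293325i

Re=-0.2580 Im=0.2933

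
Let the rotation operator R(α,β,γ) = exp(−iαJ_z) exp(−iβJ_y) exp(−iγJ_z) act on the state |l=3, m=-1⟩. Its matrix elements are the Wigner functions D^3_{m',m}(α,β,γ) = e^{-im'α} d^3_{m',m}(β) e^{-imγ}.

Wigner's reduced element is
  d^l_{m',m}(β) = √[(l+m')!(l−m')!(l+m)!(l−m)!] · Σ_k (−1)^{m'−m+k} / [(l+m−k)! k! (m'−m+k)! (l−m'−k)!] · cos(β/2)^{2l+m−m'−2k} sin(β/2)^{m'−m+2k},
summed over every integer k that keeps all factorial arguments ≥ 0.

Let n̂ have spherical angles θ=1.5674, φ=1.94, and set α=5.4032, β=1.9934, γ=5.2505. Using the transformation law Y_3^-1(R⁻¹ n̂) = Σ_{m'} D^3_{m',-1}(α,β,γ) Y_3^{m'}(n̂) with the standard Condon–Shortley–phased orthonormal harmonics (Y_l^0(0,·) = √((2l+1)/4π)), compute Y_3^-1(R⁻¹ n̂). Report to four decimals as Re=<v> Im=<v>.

Need the full column D^3_{m',-1} for m'=−3..3 at α=5.4032, β=1.9934, γ=5.2505.
cos(β/2)=0.543076, sin(β/2)=0.839683
d^3_{-3,-1}: single k=2 term ⇒ +0.237531;  D = -0.204817+0.120295i
d^3_{-2,-1}: k∈[1..2] ⇒ +0.125435 -0.599735 = -0.474299;  D = +0.445717+0.162162i
d^3_{-1,-1}: k∈[0..2] ⇒ +0.025655 -0.490641 +0.879701 = +0.414714;  D = -0.139034-0.390714i
d^3_{0,-1}: k∈[0..2] ⇒ -0.137407 +0.985464 -0.785289 = +0.062768;  D = +0.032170-0.053898i
d^3_{1,-1}: k∈[0..2] ⇒ +0.367981 -1.172935 +0.350504 = -0.454449;  D = -0.449161+0.069125i
d^3_{2,-1}: k∈[0..1] ⇒ -0.599735 +0.716867 = +0.117133;  D = +0.087496+0.077875i
d^3_{3,-1}: single k=0 term ⇒ +0.567845;  D = -0.020707+0.567467i
Y_3^{m'}(θ=1.5674,φ=1.94) and Σ D·Y over m':
  (-0.2048+0.1203i)·(+0.3733+0.1864i)  (+0.4457+0.1622i)·(-0.0026+0.0023i)  (-0.1390-0.3907i)·(+0.1166+0.3014i)  (+0.0322-0.0539i)·(-0.0038+0.0000i)  (-0.4492+0.0691i)·(-0.1166+0.3014i)  (+0.0875+0.0779i)·(-0.0026-0.0023i)  (-0.0207+0.5675i)·(-0.3733+0.1864i)
Y_3^-1(R⁻¹ n̂) = -0.065527-0.439423i

Re=-0.0655 Im=-0.4394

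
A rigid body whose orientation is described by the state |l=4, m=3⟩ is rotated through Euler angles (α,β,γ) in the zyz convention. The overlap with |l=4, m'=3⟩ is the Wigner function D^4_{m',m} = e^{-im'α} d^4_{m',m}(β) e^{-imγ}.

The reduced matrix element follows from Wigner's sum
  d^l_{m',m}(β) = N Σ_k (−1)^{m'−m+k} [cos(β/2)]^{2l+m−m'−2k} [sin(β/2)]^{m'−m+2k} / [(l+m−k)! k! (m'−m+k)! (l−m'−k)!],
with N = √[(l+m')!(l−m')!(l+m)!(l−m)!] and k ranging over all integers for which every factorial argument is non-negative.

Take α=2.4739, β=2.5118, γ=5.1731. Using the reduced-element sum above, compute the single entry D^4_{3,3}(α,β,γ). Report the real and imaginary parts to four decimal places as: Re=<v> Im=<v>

Re=0.0032 Im=-0.0045

First d^4_{3,3}(β=2.5118), then the phase factors e^{-i(3)α} and e^{-i(3)γ}:
c=cos(2.5118/2)=0.309718, s=sin(2.5118/2)=0.950828; N=√[5040·1·5040·1]=5040.000000
The bounds max(0,m−m')=0 and min(l+m,l−m')=1 give 2 terms
  k=0: (−1)^0·5040.0000/(5040)·0.3097^8·0.9508^0 = +0.000085
  k=1: (−1)^1·5040.0000/(720)·0.3097^6·0.9508^2 = -0.005586
d^4_{3,3}(2.5118) = +0.000085 -0.005586 = -0.005501
Attach z-rotation phases: D = e^{-i(3)(2.4739)}·(-0.005501)·e^{-i(3)(5.1731)} = +0.003201-0.004474i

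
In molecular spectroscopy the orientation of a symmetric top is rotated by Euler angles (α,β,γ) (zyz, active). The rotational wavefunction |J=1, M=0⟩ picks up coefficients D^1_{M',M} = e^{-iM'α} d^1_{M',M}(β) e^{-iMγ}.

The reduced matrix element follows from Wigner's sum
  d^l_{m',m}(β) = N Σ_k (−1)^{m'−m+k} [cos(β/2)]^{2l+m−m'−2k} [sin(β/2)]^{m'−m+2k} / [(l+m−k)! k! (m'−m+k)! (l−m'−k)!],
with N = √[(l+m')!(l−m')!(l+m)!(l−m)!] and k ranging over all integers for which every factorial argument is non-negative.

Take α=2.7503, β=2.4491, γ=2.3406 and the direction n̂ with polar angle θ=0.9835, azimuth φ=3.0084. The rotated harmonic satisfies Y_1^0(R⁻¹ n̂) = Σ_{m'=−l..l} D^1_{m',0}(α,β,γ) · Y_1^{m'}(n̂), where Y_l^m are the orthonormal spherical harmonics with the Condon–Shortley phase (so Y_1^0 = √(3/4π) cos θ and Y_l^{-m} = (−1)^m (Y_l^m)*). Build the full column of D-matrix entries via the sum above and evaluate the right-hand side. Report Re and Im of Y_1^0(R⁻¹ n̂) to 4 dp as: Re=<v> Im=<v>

Re=0.0427 Im=0.0000

Need the full column D^1_{m',0} for m'=−1..1 at α=2.7503, β=2.4491, γ=2.3406.
cos(β/2)=0.339369, sin(β/2)=0.940653
d^1_{-1,0}: single k=1 term ⇒ +0.451458;  D = -0.417335+0.172179i
d^1_{0,0}: k∈[0..1] ⇒ +0.115172 -0.884828 = -0.769657;  D = -0.769657+0.000000i
d^1_{1,0}: single k=0 term ⇒ -0.451458;  D = +0.417335+0.172179i
Y_1^{m'}(θ=0.9835,φ=3.0084) and Σ D·Y over m':
  (-0.4173+0.1722i)·(-0.2851-0.0382i)  (-0.7697+0.0000i)·(+0.2707+0.0000i)  (+0.4173+0.1722i)·(+0.2851-0.0382i)
Y_1^0(R⁻¹ n̂) = +0.042703+0.000000i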